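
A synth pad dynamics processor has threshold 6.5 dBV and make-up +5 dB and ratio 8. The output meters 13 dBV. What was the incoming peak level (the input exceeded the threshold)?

Remove make-up: 13 − 5 = 8 dBV.
The compressed level sits 8 − 6.5 = 1.5 dB over threshold.
Before 8:1 compression the overshoot was 1.5 × 8 = 12 dB, so input = 6.5 + 12 = 18.5 dBV.

18.5 dBV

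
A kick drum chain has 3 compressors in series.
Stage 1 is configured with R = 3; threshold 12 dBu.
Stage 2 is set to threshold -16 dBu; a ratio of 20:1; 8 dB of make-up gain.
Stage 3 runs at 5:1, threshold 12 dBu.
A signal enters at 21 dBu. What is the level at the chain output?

-6.45 dBu

Stage 1: 21 dBu is 9 dB over 12 dBu; at 3:1 that becomes 3 dB over, giving 15 dBu.
Stage 2: 31 dB above -16 dBu, reduced 20:1 to 1.55 dB above → -14.45 dBu; +8 dB make-up → -6.45 dBu.
Stage 3: -6.45 dBu ≤ 12 dBu, so stage 3 doesn't engage; output -6.45 dBu.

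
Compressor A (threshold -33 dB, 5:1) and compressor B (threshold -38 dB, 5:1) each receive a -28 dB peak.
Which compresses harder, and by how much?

B, by 4 dB

A: 5 dB over, compressed to 1 dB over, so 4 dB of GR.
B: 10 dB over, compressed to 2 dB over, so 8 dB of GR.
Difference: 4 dB in favour of B.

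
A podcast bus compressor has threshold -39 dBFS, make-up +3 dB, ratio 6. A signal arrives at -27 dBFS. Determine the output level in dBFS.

-27 dBFS sits 12 dB over threshold.
The 12 dB excess becomes 2 dB after 6:1 reduction.
Output = -39 + 2 = -37 dBFS; make-up adds 3 dB, giving -34 dBFS.

-34 dBFS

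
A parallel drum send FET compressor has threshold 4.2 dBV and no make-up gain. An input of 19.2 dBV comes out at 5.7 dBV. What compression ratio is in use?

Input overshoot = 19.2 − 4.2 = 15 dB; output overshoot = 5.7 − 4.2 = 1.5 dB.
Ratio = 15 / 1.5 = 10.

10:1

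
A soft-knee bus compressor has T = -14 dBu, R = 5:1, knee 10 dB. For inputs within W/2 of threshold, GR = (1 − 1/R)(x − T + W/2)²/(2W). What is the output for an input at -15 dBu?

-15.64 dBu

x − T + W/2 = -15 − (-14) + 5 = 4.
GR = (1 − 1/5) × 4² / 20 = 0.8 × 16 / 20 = 0.64 dB.
Output = -15 − 0.64 = -15.64 dBu.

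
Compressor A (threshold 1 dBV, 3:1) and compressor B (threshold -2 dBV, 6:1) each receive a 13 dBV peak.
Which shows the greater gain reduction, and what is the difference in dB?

B, by 4.5 dB

A: GR = 12 − 12/3 = 8 dB.
B: GR = 15 − 15/6 = 12.5 dB.
Difference: 4.5 dB in favour of B.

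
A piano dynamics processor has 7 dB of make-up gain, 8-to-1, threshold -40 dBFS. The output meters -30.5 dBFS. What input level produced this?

Remove make-up: -30.5 − 7 = -37.5 dBFS.
The compressed level sits -37.5 − (-40) = 2.5 dB over threshold.
Undo the ratio: input overshoot = 2.5 × 8 = 20 dB, giving input = -20 dBFS.

-20 dBFS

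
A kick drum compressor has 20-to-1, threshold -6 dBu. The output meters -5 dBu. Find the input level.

That's 1 dB above the -6 dBu threshold.
Undo the ratio: input overshoot = 1 × 20 = 20 dB, giving input = 14 dBu.

14 dBu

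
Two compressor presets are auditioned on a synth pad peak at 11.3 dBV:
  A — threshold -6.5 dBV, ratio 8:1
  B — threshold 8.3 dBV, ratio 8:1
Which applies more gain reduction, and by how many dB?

A, by 12.95 dB

A: GR = 17.8 − 17.8/8 = 15.575 dB.
B: GR = 3 − 3/8 = 2.625 dB.
Difference: 12.95 dB in favour of A.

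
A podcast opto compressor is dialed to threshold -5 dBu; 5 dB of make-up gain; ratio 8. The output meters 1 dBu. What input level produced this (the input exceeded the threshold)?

Before make-up, the level was 1 − 5 = -4 dBu.
Post-compression overshoot = -4 − (-5) = 1 dB.
Before 8:1 compression the overshoot was 1 × 8 = 8 dB, so input = -5 + 8 = 3 dBu.

3 dBu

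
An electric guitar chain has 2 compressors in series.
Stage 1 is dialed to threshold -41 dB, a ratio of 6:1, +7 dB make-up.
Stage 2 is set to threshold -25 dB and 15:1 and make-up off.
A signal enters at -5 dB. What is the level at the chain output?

-28 dB

Stage 1: -5 dB is 36 dB over -41 dB; at 6:1 that becomes 6 dB over, giving -35 dB; +7 dB make-up → -28 dB.
Stage 2: below threshold (-28 ≤ -25); passes unchanged; output -28 dB.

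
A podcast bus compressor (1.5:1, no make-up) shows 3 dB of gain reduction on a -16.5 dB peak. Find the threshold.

-25.5 dB

Gain reduction = -16.5 − (-19.5) = 3 dB; output overshoot = GR / (R − 1) = 3 / 0.5 = 6 dB.
Threshold = output − output overshoot = -19.5 − 6 = -25.5 dB.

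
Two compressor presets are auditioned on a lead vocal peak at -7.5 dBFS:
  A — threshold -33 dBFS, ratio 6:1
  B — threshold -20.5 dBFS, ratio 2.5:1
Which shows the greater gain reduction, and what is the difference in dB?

A: GR = 25.5 − 25.5/6 = 21.25 dB.
B: GR = 13 − 13/2.5 = 7.8 dB.
A reduces 13.45 dB more.

A, by 13.45 dB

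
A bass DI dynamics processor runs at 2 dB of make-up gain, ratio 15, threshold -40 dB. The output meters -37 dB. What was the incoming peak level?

Stripping the +2 dB make-up gives -39 dB at the gain stage.
The compressed level sits -39 − (-40) = 1 dB over threshold.
Undo the ratio: input overshoot = 1 × 15 = 15 dB, giving input = -25 dB.

-25 dB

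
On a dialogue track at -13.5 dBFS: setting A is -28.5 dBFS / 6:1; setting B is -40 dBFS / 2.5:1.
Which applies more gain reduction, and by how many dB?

A: overshoot 15 dB → output overshoot 2.5 dB → GR 12.5 dB.
B: overshoot 26.5 dB → output overshoot 10.6 dB → GR 15.9 dB.
B reduces 3.4 dB more.

B, by 3.4 dB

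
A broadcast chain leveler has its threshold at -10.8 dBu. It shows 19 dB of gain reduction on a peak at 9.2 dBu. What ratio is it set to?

20:1

Input overshoot = 9.2 − (-10.8) = 20 dB.
Output overshoot = 20 − 19 = 1 dB.
Ratio = input overshoot / output overshoot = 20 / 1 = 20.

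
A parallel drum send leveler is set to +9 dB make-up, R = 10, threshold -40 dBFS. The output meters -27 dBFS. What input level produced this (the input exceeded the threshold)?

0 dBFS

Before make-up, the level was -27 − 9 = -36 dBFS.
Post-compression overshoot = -36 − (-40) = 4 dB.
Before 10:1 compression the overshoot was 4 × 10 = 40 dB, so input = -40 + 40 = 0 dBFS.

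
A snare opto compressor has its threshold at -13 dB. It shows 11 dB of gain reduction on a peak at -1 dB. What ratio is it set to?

Input overshoot = -1 − (-13) = 12 dB.
Output overshoot = 12 − 11 = 1 dB.
Ratio = input overshoot / output overshoot = 12 / 1 = 12.

12:1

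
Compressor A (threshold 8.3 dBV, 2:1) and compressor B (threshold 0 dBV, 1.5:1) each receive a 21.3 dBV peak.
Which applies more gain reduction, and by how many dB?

B, by 0.6 dB

A: 13 dB over, compressed to 6.5 dB over, so 6.5 dB of GR.
B: 21.3 dB over, compressed to 14.2 dB over, so 7.1 dB of GR.
Difference: 0.6 dB in favour of B.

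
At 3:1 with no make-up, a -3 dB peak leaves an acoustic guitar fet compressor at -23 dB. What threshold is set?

-33 dB

Let T be the threshold. Output overshoot = (input overshoot)/R, so -23 − T = (-3 − T)/3.
3·(-23 − T) = -3 − T → 2·T = -69 − (-3) = -66.
T = -66/2 = -33 dB.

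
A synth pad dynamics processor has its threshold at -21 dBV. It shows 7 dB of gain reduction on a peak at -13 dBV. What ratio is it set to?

Input overshoot = -13 − (-21) = 8 dB.
Output overshoot = 8 − 7 = 1 dB.
Ratio = input overshoot / output overshoot = 8 / 1 = 8.

8:1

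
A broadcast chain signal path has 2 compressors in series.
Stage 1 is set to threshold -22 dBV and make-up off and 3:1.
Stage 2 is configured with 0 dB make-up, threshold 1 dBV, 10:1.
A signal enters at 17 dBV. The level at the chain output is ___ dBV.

-9 dBV

Stage 1: 17 dBV is 39 dB over -22 dBV; at 3:1 that becomes 13 dB over, giving -9 dBV.
Stage 2: -9 dBV ≤ 1 dBV, so stage 2 doesn't engage; output -9 dBV.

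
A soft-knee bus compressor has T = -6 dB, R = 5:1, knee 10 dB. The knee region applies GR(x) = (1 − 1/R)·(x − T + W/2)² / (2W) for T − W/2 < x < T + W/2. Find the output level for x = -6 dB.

-7 dB

x − T + W/2 = -6 − (-6) + 5 = 5.
GR = (1 − 1/5) × 5² / 20 = 0.8 × 25 / 20 = 1 dB.
Output = -6 − 1 = -7 dB.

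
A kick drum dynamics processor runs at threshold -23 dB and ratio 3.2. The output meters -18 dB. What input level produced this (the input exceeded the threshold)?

-7 dB

The compressed level sits -18 − (-23) = 5 dB over threshold.
Undo the ratio: input overshoot = 5 × 3.2 = 16 dB, giving input = -7 dB.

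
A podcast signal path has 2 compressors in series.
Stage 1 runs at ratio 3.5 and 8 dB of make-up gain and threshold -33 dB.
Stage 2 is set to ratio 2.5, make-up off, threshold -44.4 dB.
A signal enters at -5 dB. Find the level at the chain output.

-33.44 dB

Stage 1: -5 dB is 28 dB over -33 dB; at 3.5:1 that becomes 8 dB over, giving -25 dB; +8 dB make-up → -17 dB.
Stage 2: -17 dB is 27.4 dB over -44.4 dB; at 2.5:1 that becomes 10.96 dB over, giving -33.44 dB.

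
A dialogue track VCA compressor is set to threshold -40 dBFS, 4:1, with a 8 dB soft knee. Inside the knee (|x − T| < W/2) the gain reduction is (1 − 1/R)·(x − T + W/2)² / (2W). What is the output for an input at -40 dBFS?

x − T + W/2 = -40 − (-40) + 4 = 4.
GR = (1 − 1/4) × 4² / 16 = 0.75 × 16 / 16 = 0.75 dB.
Output = -40 − 0.75 = -40.75 dBFS.

-40.75 dBFS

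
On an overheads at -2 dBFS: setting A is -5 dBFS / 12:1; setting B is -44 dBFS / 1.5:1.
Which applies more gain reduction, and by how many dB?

B, by 11.25 dB

A: GR = 3 − 3/12 = 2.75 dB.
B: GR = 42 − 42/1.5 = 14 dB.
Difference: 11.25 dB in favour of B.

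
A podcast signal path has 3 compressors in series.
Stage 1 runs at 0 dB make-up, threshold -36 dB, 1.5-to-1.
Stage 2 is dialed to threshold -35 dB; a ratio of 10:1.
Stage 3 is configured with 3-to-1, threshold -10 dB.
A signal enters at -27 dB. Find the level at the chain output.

-34.5 dB

Stage 1: -27 dB is 9 dB over -36 dB; at 1.5:1 that becomes 6 dB over, giving -30 dB.
Stage 2: -30 dB is 5 dB over -35 dB; at 10:1 that becomes 0.5 dB over, giving -34.5 dB.
Stage 3: -34.5 dB ≤ -10 dB, so stage 3 doesn't engage; output -34.5 dB.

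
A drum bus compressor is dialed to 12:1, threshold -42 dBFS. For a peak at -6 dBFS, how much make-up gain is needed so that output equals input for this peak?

Without make-up, output = threshold + overshoot/12 = -42 + 3 = -39 dBFS.
Gap to target: 33 dB.

33 dB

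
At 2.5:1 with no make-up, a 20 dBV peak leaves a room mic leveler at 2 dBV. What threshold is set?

-10 dBV

Input is 30 dB above T (since output overshoot × R = input overshoot: (2 − T)·2.5 = 20 − T gives T = -10 dBV).
Check: -10 + (20 − (-10))/2.5 = -10 + 12 = 2 dBV. ✓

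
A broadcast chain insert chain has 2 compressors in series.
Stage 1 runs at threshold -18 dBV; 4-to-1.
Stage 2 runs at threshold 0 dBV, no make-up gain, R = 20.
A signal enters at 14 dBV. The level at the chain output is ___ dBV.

-10 dBV

Stage 1: 32 dB above -18 dBV, reduced 4:1 to 8 dB above → -10 dBV.
Stage 2: -10 dBV is at or below the 0 dBV threshold — no compression; output -10 dBV.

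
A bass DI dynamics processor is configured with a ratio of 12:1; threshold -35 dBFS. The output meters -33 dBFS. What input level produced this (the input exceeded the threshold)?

-11 dBFS

The compressed level sits -33 − (-35) = 2 dB over threshold.
Input overshoot = R × output overshoot = 24 dB → input = -35 + 24 = -11 dBFS.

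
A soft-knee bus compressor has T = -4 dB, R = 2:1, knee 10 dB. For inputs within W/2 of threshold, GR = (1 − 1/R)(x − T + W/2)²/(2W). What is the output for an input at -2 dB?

x − T + W/2 = -2 − (-4) + 5 = 7.
GR = (1 − 1/2) × 7² / 20 = 0.5 × 49 / 20 = 1.225 dB.
Output = -2 − 1.225 = -3.225 dB.

-3.225 dB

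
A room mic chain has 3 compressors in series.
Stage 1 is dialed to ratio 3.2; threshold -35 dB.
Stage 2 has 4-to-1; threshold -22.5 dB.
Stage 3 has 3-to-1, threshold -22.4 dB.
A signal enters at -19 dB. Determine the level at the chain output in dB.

-30 dB

Stage 1: overshoot 16 dB → 16/3.2 = 5 dB → -30 dB.
Stage 2: -30 dB ≤ -22.5 dB, so stage 2 doesn't engage; output -30 dB.
Stage 3: below threshold (-30 ≤ -22.4); passes unchanged; output -30 dB.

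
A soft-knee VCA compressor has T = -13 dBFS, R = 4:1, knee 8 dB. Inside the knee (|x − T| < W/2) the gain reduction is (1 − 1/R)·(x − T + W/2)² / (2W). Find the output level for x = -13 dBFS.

-13.75 dBFS

x − T + W/2 = -13 − (-13) + 4 = 4.
GR = (1 − 1/4) × 4² / 16 = 0.75 × 16 / 16 = 0.75 dB.
Output = -13 − 0.75 = -13.75 dBFS.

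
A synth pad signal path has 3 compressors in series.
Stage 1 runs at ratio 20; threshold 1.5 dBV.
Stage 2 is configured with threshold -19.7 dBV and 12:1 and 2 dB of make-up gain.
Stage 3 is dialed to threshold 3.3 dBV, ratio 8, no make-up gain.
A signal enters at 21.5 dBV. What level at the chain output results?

Stage 1: overshoot 20 dB → 20/20 = 1 dB → 2.5 dBV.
Stage 2: 2.5 dBV is 22.2 dB over -19.7 dBV; at 12:1 that becomes 1.85 dB over, giving -17.85 dBV; +2 dB make-up → -15.85 dBV.
Stage 3: -15.85 dBV is at or below the 3.3 dBV threshold — no compression; output -15.85 dBV.

-15.85 dBV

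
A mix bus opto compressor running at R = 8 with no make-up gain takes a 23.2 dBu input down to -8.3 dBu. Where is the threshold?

-12.8 dBu

Let T be the threshold. Output overshoot = (input overshoot)/R, so -8.3 − T = (23.2 − T)/8.
8·(-8.3 − T) = 23.2 − T → 7·T = -66.4 − 23.2 = -89.6.
T = -89.6/7 = -12.8 dBu.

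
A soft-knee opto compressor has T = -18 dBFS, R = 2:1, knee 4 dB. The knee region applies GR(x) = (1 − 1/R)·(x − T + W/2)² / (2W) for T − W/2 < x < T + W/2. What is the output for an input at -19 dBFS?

x − T + W/2 = -19 − (-18) + 2 = 1.
GR = (1 − 1/2) × 1² / 8 = 0.5 × 1 / 8 = 0.0625 dB.
Output = -19 − 0.0625 = -19.0625 dBFS.

-19.0625 dBFS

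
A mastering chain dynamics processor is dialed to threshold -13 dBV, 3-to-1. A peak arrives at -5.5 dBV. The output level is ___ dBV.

-10.5 dBV

-5.5 dBV sits 7.5 dB over threshold.
At 3:1 the overshoot is divided by 3, leaving 2.5 dB above threshold.
So the level is -13 + 2.5 = -10.5 dBV.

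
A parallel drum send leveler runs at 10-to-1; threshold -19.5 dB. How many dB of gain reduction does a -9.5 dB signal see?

-9.5 dB exceeds the threshold by 10 dB.
At 10:1, output sits 10/10 = 1 dB above threshold.
GR = overshoot in − overshoot out = 10 − 1 = 9 dB.

9 dB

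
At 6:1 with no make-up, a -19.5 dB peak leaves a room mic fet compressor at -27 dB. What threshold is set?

-28.5 dB

Gain reduction = -19.5 − (-27) = 7.5 dB; output overshoot = GR / (R − 1) = 7.5 / 5 = 1.5 dB.
Threshold = output − output overshoot = -27 − 1.5 = -28.5 dB.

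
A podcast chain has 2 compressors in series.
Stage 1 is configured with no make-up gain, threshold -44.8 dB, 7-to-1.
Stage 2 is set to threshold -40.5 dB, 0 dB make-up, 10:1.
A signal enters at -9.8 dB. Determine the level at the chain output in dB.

-40.43 dB

Stage 1: overshoot 35 dB → 35/7 = 5 dB → -39.8 dB.
Stage 2: -39.8 dB is 0.7 dB over -40.5 dB; at 10:1 that becomes 0.07 dB over, giving -40.43 dB.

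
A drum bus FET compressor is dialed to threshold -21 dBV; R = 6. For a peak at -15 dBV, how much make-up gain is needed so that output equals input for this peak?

Without make-up, output = threshold + overshoot/6 = -21 + 1 = -20 dBV.
Gap to target: 5 dB.

5 dB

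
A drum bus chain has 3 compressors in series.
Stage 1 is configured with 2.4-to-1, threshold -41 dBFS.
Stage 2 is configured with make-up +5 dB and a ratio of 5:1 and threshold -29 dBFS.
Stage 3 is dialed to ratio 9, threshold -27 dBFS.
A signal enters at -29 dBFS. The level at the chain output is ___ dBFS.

Stage 1: 12 dB above -41 dBFS, reduced 2.4:1 to 5 dB above → -36 dBFS.
Stage 2: -36 dBFS ≤ -29 dBFS, so stage 2 doesn't engage; make-up brings it to -31 dBFS.
Stage 3: below threshold (-31 ≤ -27); passes unchanged; output -31 dBFS.

-31 dBFS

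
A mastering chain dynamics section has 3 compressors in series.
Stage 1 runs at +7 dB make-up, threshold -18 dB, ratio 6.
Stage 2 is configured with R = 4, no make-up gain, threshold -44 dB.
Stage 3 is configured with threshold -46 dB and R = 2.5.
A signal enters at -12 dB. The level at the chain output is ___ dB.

Stage 1: -12 dB is 6 dB over -18 dB; at 6:1 that becomes 1 dB over, giving -17 dB; +7 dB make-up → -10 dB.
Stage 2: -10 dB is 34 dB over -44 dB; at 4:1 that becomes 8.5 dB over, giving -35.5 dB.
Stage 3: overshoot 10.5 dB → 10.5/2.5 = 4.2 dB → -41.8 dB.

-41.8 dB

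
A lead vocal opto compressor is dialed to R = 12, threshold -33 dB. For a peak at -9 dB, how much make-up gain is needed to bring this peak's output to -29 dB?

2 dB

Without make-up, output = threshold + overshoot/12 = -33 + 2 = -31 dB.
Gap to target: 2 dB.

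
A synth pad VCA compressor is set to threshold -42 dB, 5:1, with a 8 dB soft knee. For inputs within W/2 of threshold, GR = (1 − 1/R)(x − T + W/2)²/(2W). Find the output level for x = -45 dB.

-45.05 dB

x − T + W/2 = -45 − (-42) + 4 = 1.
GR = (1 − 1/5) × 1² / 16 = 0.8 × 1 / 16 = 0.05 dB.
Output = -45 − 0.05 = -45.05 dB.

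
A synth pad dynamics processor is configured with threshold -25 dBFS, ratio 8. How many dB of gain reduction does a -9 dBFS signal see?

14 dB

The signal is 16 dB above threshold.
At 8:1, output sits 16/8 = 2 dB above threshold.
So the signal is attenuated by 16 − 2 = 14 dB.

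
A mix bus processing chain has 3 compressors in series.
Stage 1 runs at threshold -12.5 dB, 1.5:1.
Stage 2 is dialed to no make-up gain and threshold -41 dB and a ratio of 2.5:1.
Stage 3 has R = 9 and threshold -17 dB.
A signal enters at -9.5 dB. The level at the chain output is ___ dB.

Stage 1: -9.5 dB is 3 dB over -12.5 dB; at 1.5:1 that becomes 2 dB over, giving -10.5 dB.
Stage 2: 30.5 dB above -41 dB, reduced 2.5:1 to 12.2 dB above → -28.8 dB.
Stage 3: -28.8 dB ≤ -17 dB, so stage 3 doesn't engage; output -28.8 dB.

-28.8 dB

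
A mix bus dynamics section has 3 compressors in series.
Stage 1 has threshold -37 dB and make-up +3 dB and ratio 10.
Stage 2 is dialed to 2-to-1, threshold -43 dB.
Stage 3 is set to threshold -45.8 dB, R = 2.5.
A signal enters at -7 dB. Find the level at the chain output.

Stage 1: overshoot 30 dB → 30/10 = 3 dB → -34 dB; +3 dB make-up → -31 dB.
Stage 2: 12 dB above -43 dB, reduced 2:1 to 6 dB above → -37 dB.
Stage 3: -37 dB is 8.8 dB over -45.8 dB; at 2.5:1 that becomes 3.52 dB over, giving -42.28 dB.

-42.28 dB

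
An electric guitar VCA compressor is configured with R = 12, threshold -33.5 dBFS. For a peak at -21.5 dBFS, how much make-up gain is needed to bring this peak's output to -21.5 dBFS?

11 dB

Without make-up, output = threshold + overshoot/12 = -33.5 + 1 = -32.5 dBFS.
Gap to target: 11 dB.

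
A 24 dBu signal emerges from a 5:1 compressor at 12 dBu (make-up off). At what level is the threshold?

Gain reduction = 24 − 12 = 12 dB; output overshoot = GR / (R − 1) = 12 / 4 = 3 dB.
Threshold = output − output overshoot = 12 − 3 = 9 dBu.

9 dBu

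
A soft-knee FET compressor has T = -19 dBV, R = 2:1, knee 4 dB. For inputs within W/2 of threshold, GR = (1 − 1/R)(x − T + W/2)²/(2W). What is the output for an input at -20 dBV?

x − T + W/2 = -20 − (-19) + 2 = 1.
GR = (1 − 1/2) × 1² / 8 = 0.5 × 1 / 8 = 0.0625 dB.
Output = -20 − 0.0625 = -20.0625 dBV.

-20.0625 dBV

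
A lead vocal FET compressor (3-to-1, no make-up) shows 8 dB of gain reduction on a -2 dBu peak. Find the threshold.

-14 dBu

Let T be the threshold. Output overshoot = (input overshoot)/R, so -10 − T = (-2 − T)/3.
3·(-10 − T) = -2 − T → 2·T = -30 − (-2) = -28.
T = -28/2 = -14 dBu.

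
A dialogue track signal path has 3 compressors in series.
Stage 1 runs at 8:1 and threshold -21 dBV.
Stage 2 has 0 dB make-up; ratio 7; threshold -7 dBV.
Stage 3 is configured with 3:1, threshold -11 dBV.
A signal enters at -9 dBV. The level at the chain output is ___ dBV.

Stage 1: 12 dB above -21 dBV, reduced 8:1 to 1.5 dB above → -19.5 dBV.
Stage 2: below threshold (-19.5 ≤ -7); passes unchanged; output -19.5 dBV.
Stage 3: -19.5 dBV is at or below the -11 dBV threshold — no compression; output -19.5 dBV.

-19.5 dBV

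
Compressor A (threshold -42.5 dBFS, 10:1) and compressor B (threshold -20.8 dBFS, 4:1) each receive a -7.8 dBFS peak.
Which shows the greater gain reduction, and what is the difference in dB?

A: overshoot 34.7 dB → output overshoot 3.47 dB → GR 31.23 dB.
B: overshoot 13 dB → output overshoot 3.25 dB → GR 9.75 dB.
Difference: 21.48 dB in favour of A.

A, by 21.48 dB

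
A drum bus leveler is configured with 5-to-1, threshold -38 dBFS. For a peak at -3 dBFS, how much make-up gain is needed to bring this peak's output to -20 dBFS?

11 dB

The peak compresses to -38 + 35/5 = -31 dBFS.
To reach -20 dBFS requires -20 − (-31) = 11 dB of make-up.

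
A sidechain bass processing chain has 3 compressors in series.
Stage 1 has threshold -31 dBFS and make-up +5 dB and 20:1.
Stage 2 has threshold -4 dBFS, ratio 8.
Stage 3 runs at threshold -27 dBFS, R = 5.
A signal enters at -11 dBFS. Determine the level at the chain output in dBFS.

-26.6 dBFS

Stage 1: overshoot 20 dB → 20/20 = 1 dB → -30 dBFS; +5 dB make-up → -25 dBFS.
Stage 2: below threshold (-25 ≤ -4); passes unchanged; output -25 dBFS.
Stage 3: 2 dB above -27 dBFS, reduced 5:1 to 0.4 dB above → -26.6 dBFS.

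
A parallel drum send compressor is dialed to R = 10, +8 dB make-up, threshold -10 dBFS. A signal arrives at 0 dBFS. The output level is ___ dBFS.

-1 dBFS

The input is 10 dB above the -10 dBFS threshold.
The 10 dB excess becomes 1 dB after 10:1 reduction.
So the level is -10 + 1 = -9 dBFS; make-up adds 8 dB, giving -1 dBFS.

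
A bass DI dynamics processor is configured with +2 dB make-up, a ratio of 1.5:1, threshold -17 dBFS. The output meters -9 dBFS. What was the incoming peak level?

-8 dBFS

Before make-up, the level was -9 − 2 = -11 dBFS.
That's 6 dB above the -17 dBFS threshold.
Undo the ratio: input overshoot = 6 × 1.5 = 9 dB, giving input = -8 dBFS.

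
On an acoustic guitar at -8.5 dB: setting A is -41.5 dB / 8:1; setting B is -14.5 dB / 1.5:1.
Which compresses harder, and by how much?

A, by 26.875 dB

A: overshoot 33 dB → output overshoot 4.125 dB → GR 28.875 dB.
B: overshoot 6 dB → output overshoot 4 dB → GR 2 dB.
A applies 26.875 dB more gain reduction.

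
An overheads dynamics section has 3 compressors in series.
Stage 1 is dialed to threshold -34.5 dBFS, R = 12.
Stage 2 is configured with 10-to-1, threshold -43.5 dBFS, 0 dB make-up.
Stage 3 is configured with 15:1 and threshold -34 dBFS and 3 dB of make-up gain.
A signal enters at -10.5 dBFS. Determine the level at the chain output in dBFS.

-39.4 dBFS

Stage 1: -10.5 dBFS is 24 dB over -34.5 dBFS; at 12:1 that becomes 2 dB over, giving -32.5 dBFS.
Stage 2: overshoot 11 dB → 11/10 = 1.1 dB → -42.4 dBFS.
Stage 3: below threshold (-42.4 ≤ -34); passes unchanged; make-up brings it to -39.4 dBFS.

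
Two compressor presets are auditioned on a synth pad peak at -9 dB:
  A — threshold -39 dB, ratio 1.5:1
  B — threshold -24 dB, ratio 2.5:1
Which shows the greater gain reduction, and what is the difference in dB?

A, by 1 dB

A: GR = 30 − 30/1.5 = 10 dB.
B: GR = 15 − 15/2.5 = 9 dB.
Difference: 1 dB in favour of A.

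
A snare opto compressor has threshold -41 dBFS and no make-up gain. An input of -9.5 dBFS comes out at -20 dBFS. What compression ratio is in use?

Input overshoot = -9.5 − (-41) = 31.5 dB; output overshoot = -20 − (-41) = 21 dB.
Ratio = 31.5 / 21 = 1.5.

1.5:1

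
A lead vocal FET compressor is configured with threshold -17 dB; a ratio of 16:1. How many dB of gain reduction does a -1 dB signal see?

The signal is 16 dB above threshold.
At 16:1, output sits 16/16 = 1 dB above threshold.
So the signal is attenuated by 16 − 1 = 15 dB.

15 dB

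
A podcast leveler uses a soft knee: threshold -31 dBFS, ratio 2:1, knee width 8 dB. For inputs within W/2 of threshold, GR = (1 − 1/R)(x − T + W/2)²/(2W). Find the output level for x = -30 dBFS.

-30.78125 dBFS

x − T + W/2 = -30 − (-31) + 4 = 5.
GR = (1 − 1/2) × 5² / 16 = 0.5 × 25 / 16 = 0.78125 dB.
Output = -30 − 0.78125 = -30.78125 dBFS.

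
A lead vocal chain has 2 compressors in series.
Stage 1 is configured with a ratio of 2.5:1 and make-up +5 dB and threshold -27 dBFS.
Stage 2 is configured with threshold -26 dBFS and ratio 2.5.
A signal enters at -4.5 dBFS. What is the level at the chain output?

-20.8 dBFS

Stage 1: -4.5 dBFS is 22.5 dB over -27 dBFS; at 2.5:1 that becomes 9 dB over, giving -18 dBFS; +5 dB make-up → -13 dBFS.
Stage 2: -13 dBFS is 13 dB over -26 dBFS; at 2.5:1 that becomes 5.2 dB over, giving -20.8 dBFS.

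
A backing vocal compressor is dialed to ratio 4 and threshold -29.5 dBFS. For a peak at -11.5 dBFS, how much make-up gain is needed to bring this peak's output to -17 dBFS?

Overshoot 18 dB → 18/4 = 4.5 dB after compression, so the compressed level is -29.5 + 4.5 = -25 dBFS.
Make-up = target − compressed = -17 − (-25) = 8 dB.

8 dB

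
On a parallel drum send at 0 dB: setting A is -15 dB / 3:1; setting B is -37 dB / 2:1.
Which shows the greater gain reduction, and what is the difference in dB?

B, by 8.5 dB

A: overshoot 15 dB → output overshoot 5 dB → GR 10 dB.
B: overshoot 37 dB → output overshoot 18.5 dB → GR 18.5 dB.
Difference: 8.5 dB in favour of B.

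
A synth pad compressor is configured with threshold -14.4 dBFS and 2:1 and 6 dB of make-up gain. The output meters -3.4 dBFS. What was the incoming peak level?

Remove make-up: -3.4 − 6 = -9.4 dBFS.
That's 5 dB above the -14.4 dBFS threshold.
Input overshoot = R × output overshoot = 10 dB → input = -14.4 + 10 = -4.4 dBFS.

-4.4 dBFS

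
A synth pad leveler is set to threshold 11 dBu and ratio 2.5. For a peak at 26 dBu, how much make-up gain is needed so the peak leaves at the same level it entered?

9 dB

Overshoot 15 dB → 15/2.5 = 6 dB after compression, so the compressed level is 11 + 6 = 17 dBu.
Make-up = target − compressed = 26 − 17 = 9 dB.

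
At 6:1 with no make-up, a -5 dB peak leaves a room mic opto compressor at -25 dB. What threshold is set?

-29 dB

Let T be the threshold. Output overshoot = (input overshoot)/R, so -25 − T = (-5 − T)/6.
6·(-25 − T) = -5 − T → 5·T = -150 − (-5) = -145.
T = -145/5 = -29 dB.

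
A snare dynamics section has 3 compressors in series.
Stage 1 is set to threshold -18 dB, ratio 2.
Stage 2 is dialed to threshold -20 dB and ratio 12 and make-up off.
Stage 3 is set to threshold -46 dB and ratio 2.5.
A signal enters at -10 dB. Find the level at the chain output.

-35.4 dB

Stage 1: -10 dB is 8 dB over -18 dB; at 2:1 that becomes 4 dB over, giving -14 dB.
Stage 2: overshoot 6 dB → 6/12 = 0.5 dB → -19.5 dB.
Stage 3: overshoot 26.5 dB → 26.5/2.5 = 10.6 dB → -35.4 dB.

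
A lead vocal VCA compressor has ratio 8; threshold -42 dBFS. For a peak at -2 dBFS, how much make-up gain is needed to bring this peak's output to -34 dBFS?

Overshoot 40 dB → 40/8 = 5 dB after compression, so the compressed level is -42 + 5 = -37 dBFS.
Make-up = target − compressed = -34 − (-37) = 3 dB.

3 dB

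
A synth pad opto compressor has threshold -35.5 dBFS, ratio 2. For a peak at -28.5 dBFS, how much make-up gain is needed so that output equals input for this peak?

Without make-up, output = threshold + overshoot/2 = -35.5 + 3.5 = -32 dBFS.
Gap to target: 3.5 dB.

3.5 dB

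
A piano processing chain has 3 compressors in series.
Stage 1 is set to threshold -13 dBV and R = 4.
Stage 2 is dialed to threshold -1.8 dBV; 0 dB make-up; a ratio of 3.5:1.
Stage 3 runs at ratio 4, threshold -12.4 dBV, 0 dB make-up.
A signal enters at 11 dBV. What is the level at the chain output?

Stage 1: overshoot 24 dB → 24/4 = 6 dB → -7 dBV.
Stage 2: below threshold (-7 ≤ -1.8); passes unchanged; output -7 dBV.
Stage 3: overshoot 5.4 dB → 5.4/4 = 1.35 dB → -11.05 dBV.

-11.05 dBV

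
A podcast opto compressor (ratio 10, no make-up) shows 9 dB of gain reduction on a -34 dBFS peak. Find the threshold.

-44 dBFS

Gain reduction = -34 − (-43) = 9 dB; output overshoot = GR / (R − 1) = 9 / 9 = 1 dB.
Threshold = output − output overshoot = -43 − 1 = -44 dBFS.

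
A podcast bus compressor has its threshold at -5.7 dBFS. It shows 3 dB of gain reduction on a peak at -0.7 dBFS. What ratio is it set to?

Input overshoot = -0.7 − (-5.7) = 5 dB.
Output overshoot = 5 − 3 = 2 dB.
Ratio = input overshoot / output overshoot = 5 / 2 = 2.5.

2.5:1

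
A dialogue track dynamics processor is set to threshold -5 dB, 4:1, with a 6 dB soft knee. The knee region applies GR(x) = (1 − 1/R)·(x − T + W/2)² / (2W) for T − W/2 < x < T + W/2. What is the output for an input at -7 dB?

-7.0625 dB

x − T + W/2 = -7 − (-5) + 3 = 1.
GR = (1 − 1/4) × 1² / 12 = 0.75 × 1 / 12 = 0.0625 dB.
Output = -7 − 0.0625 = -7.0625 dB.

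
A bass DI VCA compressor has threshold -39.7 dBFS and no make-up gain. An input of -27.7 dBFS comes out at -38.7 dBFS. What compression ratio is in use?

Input overshoot = -27.7 − (-39.7) = 12 dB; output overshoot = -38.7 − (-39.7) = 1 dB.
Ratio = 12 / 1 = 12.

12:1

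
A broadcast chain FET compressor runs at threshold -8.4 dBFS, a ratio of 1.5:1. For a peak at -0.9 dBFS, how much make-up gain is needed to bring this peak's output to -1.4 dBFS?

Without make-up, output = threshold + overshoot/1.5 = -8.4 + 5 = -3.4 dBFS.
Gap to target: 2 dB.

2 dB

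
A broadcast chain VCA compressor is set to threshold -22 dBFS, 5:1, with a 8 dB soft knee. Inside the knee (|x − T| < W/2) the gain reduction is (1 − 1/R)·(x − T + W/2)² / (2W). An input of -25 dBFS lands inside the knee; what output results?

x − T + W/2 = -25 − (-22) + 4 = 1.
GR = (1 − 1/5) × 1² / 16 = 0.8 × 1 / 16 = 0.05 dB.
Output = -25 − 0.05 = -25.05 dBFS.

-25.05 dBFS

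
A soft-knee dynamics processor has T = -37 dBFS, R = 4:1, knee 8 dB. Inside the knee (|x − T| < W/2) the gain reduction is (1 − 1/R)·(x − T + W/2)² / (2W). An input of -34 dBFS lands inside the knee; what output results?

-36.296875 dBFS

x − T + W/2 = -34 − (-37) + 4 = 7.
GR = (1 − 1/4) × 7² / 16 = 0.75 × 49 / 16 = 2.296875 dB.
Output = -34 − 2.296875 = -36.296875 dBFS.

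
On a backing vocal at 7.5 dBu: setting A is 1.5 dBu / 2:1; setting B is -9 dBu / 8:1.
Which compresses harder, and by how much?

B, by 11.4375 dB

A: overshoot 6 dB → output overshoot 3 dB → GR 3 dB.
B: overshoot 16.5 dB → output overshoot 2.0625 dB → GR 14.4375 dB.
Difference: 11.4375 dB in favour of B.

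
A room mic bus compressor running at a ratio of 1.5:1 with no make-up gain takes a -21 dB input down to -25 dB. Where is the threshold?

Input is 12 dB above T (since output overshoot × R = input overshoot: (-25 − T)·1.5 = -21 − T gives T = -33 dB).
Check: -33 + (-21 − (-33))/1.5 = -33 + 8 = -25 dB. ✓

-33 dB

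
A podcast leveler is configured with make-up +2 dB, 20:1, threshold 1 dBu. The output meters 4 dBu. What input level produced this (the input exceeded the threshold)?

21 dBu

Stripping the +2 dB make-up gives 2 dBu at the gain stage.
That's 1 dB above the 1 dBu threshold.
Before 20:1 compression the overshoot was 1 × 20 = 20 dB, so input = 1 + 20 = 21 dBu.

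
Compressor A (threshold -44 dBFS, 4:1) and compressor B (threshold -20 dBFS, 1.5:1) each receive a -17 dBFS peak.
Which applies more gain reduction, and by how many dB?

A, by 19.25 dB

A: overshoot 27 dB → output overshoot 6.75 dB → GR 20.25 dB.
B: overshoot 3 dB → output overshoot 2 dB → GR 1 dB.
A reduces 19.25 dB more.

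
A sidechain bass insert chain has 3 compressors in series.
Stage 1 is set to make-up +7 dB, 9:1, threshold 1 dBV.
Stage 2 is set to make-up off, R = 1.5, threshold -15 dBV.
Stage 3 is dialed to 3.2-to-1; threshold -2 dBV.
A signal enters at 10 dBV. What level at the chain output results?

Stage 1: 9 dB above 1 dBV, reduced 9:1 to 1 dB above → 2 dBV; +7 dB make-up → 9 dBV.
Stage 2: 9 dBV is 24 dB over -15 dBV; at 1.5:1 that becomes 16 dB over, giving 1 dBV.
Stage 3: overshoot 3 dB → 3/3.2 = 0.9375 dB → -1.0625 dBV.

-1.0625 dBV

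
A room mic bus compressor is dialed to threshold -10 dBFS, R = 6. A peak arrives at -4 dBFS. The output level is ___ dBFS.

-9 dBFS

-4 dBFS sits 6 dB over threshold.
At 6:1 the overshoot is divided by 6, leaving 1 dB above threshold.
Output = -10 + 1 = -9 dBFS.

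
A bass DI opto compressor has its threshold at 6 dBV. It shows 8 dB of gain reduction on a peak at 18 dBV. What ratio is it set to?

3:1

Input overshoot = 18 − 6 = 12 dB.
Output overshoot = 12 − 8 = 4 dB.
Ratio = input overshoot / output overshoot = 12 / 4 = 3.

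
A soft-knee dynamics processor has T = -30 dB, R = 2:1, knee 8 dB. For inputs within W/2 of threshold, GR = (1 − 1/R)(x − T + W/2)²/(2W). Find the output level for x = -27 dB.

x − T + W/2 = -27 − (-30) + 4 = 7.
GR = (1 − 1/2) × 7² / 16 = 0.5 × 49 / 16 = 1.53125 dB.
Output = -27 − 1.53125 = -28.53125 dB.

-28.53125 dB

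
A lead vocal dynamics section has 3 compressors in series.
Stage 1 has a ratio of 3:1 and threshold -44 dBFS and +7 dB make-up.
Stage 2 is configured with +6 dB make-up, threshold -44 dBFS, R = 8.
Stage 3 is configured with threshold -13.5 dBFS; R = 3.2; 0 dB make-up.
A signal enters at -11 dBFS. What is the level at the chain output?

Stage 1: -11 dBFS is 33 dB over -44 dBFS; at 3:1 that becomes 11 dB over, giving -33 dBFS; +7 dB make-up → -26 dBFS.
Stage 2: 18 dB above -44 dBFS, reduced 8:1 to 2.25 dB above → -41.75 dBFS; +6 dB make-up → -35.75 dBFS.
Stage 3: -35.75 dBFS ≤ -13.5 dBFS, so stage 3 doesn't engage; output -35.75 dBFS.

-35.75 dBFS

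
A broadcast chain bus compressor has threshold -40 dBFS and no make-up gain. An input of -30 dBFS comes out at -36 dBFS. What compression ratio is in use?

2.5:1

Input overshoot = -30 − (-40) = 10 dB; output overshoot = -36 − (-40) = 4 dB.
Ratio = 10 / 4 = 2.5.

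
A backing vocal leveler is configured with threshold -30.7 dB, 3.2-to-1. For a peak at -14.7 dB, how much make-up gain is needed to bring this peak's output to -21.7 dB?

4 dB

The peak compresses to -30.7 + 16/3.2 = -25.7 dB.
To reach -21.7 dB requires -21.7 − (-25.7) = 4 dB of make-up.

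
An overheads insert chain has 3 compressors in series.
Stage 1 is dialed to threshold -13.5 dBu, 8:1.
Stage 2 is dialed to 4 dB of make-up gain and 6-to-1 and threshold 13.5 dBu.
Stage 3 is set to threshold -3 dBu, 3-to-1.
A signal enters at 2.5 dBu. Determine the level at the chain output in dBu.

-7.5 dBu

Stage 1: 2.5 dBu is 16 dB over -13.5 dBu; at 8:1 that becomes 2 dB over, giving -11.5 dBu.
Stage 2: -11.5 dBu ≤ 13.5 dBu, so stage 2 doesn't engage; make-up brings it to -7.5 dBu.
Stage 3: -7.5 dBu ≤ -3 dBu, so stage 3 doesn't engage; output -7.5 dBu.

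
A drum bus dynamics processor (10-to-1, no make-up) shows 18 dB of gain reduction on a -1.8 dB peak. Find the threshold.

Input is 20 dB above T (since output overshoot × R = input overshoot: (-19.8 − T)·10 = -1.8 − T gives T = -21.8 dB).
Check: -21.8 + (-1.8 − (-21.8))/10 = -21.8 + 2 = -19.8 dB. ✓

-21.8 dB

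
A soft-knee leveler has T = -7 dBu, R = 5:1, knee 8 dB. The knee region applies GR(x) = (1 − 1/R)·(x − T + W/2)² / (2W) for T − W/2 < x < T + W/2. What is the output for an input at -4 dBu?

x − T + W/2 = -4 − (-7) + 4 = 7.
GR = (1 − 1/5) × 7² / 16 = 0.8 × 49 / 16 = 2.45 dB.
Output = -4 − 2.45 = -6.45 dBu.

-6.45 dBu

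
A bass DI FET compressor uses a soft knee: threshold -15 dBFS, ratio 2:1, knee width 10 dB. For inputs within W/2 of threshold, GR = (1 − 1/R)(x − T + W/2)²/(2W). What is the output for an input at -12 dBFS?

x − T + W/2 = -12 − (-15) + 5 = 8.
GR = (1 − 1/2) × 8² / 20 = 0.5 × 64 / 20 = 1.6 dB.
Output = -12 − 1.6 = -13.6 dBFS.

-13.6 dBFS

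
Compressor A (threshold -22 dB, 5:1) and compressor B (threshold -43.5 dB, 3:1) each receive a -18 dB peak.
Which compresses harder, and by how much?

B, by 13.8 dB

A: GR = 4 − 4/5 = 3.2 dB.
B: GR = 25.5 − 25.5/3 = 17 dB.
Difference: 13.8 dB in favour of B.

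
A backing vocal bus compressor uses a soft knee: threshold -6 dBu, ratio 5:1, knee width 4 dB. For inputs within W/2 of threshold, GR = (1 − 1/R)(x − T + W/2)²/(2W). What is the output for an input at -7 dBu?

x − T + W/2 = -7 − (-6) + 2 = 1.
GR = (1 − 1/5) × 1² / 8 = 0.8 × 1 / 8 = 0.1 dB.
Output = -7 − 0.1 = -7.1 dBu.

-7.1 dBu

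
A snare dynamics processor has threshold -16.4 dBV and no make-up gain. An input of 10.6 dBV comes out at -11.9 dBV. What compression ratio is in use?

6:1

Input overshoot = 10.6 − (-16.4) = 27 dB; output overshoot = -11.9 − (-16.4) = 4.5 dB.
Ratio = 27 / 4.5 = 6.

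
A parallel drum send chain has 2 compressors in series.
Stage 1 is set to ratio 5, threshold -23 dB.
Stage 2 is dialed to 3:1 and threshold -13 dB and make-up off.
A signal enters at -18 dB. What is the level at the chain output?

-22 dB

Stage 1: overshoot 5 dB → 5/5 = 1 dB → -22 dB.
Stage 2: below threshold (-22 ≤ -13); passes unchanged; output -22 dB.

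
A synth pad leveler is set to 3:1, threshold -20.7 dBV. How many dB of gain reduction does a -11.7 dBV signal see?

Overshoot = -11.7 − (-20.7) = 9 dB.
At 3:1, output sits 9/3 = 3 dB above threshold.
Gain reduction = 9 − 3 = 6 dB.

6 dB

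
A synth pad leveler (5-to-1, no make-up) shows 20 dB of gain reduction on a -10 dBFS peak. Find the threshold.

Gain reduction = -10 − (-30) = 20 dB; output overshoot = GR / (R − 1) = 20 / 4 = 5 dB.
Threshold = output − output overshoot = -30 − 5 = -35 dBFS.

-35 dBFS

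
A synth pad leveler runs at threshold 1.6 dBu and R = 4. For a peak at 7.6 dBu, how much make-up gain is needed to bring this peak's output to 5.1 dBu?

2 dB

Without make-up, output = threshold + overshoot/4 = 1.6 + 1.5 = 3.1 dBu.
Gap to target: 2 dB.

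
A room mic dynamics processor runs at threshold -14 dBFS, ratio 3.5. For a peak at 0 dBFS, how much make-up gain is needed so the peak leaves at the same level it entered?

Without make-up, output = threshold + overshoot/3.5 = -14 + 4 = -10 dBFS.
Gap to target: 10 dB.

10 dB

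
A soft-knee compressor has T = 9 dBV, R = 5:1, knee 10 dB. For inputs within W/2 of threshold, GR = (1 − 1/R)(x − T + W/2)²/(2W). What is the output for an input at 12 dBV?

9.44 dBV

x − T + W/2 = 12 − 9 + 5 = 8.
GR = (1 − 1/5) × 8² / 20 = 0.8 × 64 / 20 = 2.56 dB.
Output = 12 − 2.56 = 9.44 dBV.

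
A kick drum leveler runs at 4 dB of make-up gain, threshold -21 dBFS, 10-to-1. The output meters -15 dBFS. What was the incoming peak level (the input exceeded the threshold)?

-1 dBFS

Stripping the +4 dB make-up gives -19 dBFS at the gain stage.
The compressed level sits -19 − (-21) = 2 dB over threshold.
Undo the ratio: input overshoot = 2 × 10 = 20 dB, giving input = -1 dBFS.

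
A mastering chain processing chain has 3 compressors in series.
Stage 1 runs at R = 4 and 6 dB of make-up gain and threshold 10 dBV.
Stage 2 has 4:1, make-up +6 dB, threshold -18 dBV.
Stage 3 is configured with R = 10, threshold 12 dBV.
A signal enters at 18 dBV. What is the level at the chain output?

-3 dBV

Stage 1: 8 dB above 10 dBV, reduced 4:1 to 2 dB above → 12 dBV; +6 dB make-up → 18 dBV.
Stage 2: 18 dBV is 36 dB over -18 dBV; at 4:1 that becomes 9 dB over, giving -9 dBV; +6 dB make-up → -3 dBV.
Stage 3: -3 dBV ≤ 12 dBV, so stage 3 doesn't engage; output -3 dBV.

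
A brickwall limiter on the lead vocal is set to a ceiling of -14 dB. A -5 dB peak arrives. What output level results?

The limiter clamps the peak to its -14 dB ceiling.

-14 dB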